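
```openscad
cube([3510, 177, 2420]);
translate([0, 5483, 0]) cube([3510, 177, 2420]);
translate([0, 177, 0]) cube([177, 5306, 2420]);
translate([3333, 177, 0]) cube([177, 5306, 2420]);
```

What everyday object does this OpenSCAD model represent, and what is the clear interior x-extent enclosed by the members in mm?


A house (or room) frame. The interior width is 3156 mm.

Four 2420 mm walls enclosing a rectangle with no floor or roof — a room or house frame. Outside width is 3510 mm and wall thickness is 177 mm, so the interior width is 3510 − 2 × 177 = 3156 mm.


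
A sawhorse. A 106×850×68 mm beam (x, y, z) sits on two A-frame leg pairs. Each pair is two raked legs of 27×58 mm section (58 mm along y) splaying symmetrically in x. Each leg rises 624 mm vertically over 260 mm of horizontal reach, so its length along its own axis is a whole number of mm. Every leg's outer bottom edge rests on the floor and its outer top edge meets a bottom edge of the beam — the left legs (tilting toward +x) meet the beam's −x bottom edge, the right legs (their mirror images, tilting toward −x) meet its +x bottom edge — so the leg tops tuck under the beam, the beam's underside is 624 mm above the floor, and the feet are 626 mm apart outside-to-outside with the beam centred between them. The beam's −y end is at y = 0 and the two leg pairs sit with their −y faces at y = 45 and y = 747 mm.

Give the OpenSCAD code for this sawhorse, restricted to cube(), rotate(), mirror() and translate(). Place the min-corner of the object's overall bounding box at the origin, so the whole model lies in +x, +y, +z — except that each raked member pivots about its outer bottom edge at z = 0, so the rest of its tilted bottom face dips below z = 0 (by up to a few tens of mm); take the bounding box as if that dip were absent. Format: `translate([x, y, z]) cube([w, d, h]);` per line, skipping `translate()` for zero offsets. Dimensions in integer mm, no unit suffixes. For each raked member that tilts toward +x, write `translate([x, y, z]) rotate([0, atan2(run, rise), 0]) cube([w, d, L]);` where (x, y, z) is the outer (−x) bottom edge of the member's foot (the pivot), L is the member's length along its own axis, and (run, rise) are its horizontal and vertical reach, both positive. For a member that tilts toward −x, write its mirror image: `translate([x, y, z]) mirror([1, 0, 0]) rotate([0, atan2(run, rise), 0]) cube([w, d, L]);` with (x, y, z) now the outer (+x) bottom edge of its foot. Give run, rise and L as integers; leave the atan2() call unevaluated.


translate([260, 0, 624]) cube([106, 850, 68]);
translate([0, 45, 0]) rotate([0, atan2(260, 624), 0]) cube([27, 58, 676]);
translate([626, 45, 0]) mirror([1, 0, 0]) rotate([0, atan2(260, 624), 0]) cube([27, 58, 676]);
translate([0, 747, 0]) rotate([0, atan2(260, 624), 0]) cube([27, 58, 676]);
translate([626, 747, 0]) mirror([1, 0, 0]) rotate([0, atan2(260, 624), 0]) cube([27, 58, 676]);


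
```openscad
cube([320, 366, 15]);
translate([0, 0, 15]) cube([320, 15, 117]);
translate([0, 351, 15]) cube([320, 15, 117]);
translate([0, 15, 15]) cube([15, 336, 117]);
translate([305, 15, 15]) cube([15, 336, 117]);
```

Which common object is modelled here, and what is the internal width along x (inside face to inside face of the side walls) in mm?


An open box. The internal width is 290 mm.

A 320×366 base slab with four walls standing on it — an open box. The base is 320 mm wide and the walls are 15 mm thick, so the internal width is 320 − 2 × 15 = 290 mm.


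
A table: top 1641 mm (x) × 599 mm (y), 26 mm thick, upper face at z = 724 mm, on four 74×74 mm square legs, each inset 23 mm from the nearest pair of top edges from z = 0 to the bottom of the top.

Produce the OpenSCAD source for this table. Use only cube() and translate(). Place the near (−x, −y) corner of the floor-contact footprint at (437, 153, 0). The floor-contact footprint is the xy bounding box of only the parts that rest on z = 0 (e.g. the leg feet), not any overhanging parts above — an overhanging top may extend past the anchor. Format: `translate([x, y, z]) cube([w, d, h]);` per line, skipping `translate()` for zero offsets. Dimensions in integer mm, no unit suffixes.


translate([414, 130, 698]) cube([1641, 599, 26]);
translate([437, 153, 0]) cube([74, 74, 698]);
translate([1958, 153, 0]) cube([74, 74, 698]);
translate([437, 632, 0]) cube([74, 74, 698]);
translate([1958, 632, 0]) cube([74, 74, 698]);


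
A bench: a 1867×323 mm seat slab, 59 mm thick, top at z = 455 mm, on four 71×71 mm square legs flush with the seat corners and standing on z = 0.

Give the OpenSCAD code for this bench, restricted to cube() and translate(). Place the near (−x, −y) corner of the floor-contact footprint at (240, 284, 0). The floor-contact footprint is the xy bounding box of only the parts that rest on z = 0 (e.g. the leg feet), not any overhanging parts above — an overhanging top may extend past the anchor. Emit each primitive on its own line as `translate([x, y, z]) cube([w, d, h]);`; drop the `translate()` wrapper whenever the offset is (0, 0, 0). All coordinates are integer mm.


// leg_h = 455 − 59 = 396
translate([240, 284, 396]) cube([1867, 323, 59]);
translate([240, 284, 0]) cube([71, 71, 396]);
translate([240, 536, 0]) cube([71, 71, 396]);
translate([2036, 284, 0]) cube([71, 71, 396]);
translate([2036, 536, 0]) cube([71, 71, 396]);


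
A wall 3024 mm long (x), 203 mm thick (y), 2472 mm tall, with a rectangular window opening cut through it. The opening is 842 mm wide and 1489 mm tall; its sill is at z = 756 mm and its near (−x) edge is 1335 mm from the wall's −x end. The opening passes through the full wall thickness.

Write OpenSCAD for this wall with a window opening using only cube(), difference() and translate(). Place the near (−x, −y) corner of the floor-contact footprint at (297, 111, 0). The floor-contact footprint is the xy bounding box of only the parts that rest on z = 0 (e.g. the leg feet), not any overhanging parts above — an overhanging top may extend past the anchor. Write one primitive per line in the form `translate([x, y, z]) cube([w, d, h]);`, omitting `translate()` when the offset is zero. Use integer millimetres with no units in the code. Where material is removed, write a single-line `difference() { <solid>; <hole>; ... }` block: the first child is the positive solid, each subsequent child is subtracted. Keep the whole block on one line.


difference() { translate([297, 111, 0]) cube([3024, 203, 2472]); translate([1632, 111, 756]) cube([842, 203, 1489]); }


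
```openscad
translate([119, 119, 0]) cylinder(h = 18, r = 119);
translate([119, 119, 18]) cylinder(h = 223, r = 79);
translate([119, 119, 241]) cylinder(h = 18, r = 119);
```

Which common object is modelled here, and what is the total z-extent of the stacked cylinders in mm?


A spool. The overall height is 259 mm.

Three coaxial cylinders, large–small–large — a spool. Two 18 mm flanges and a 223 mm core give 18 + 223 + 18 = 259 mm.


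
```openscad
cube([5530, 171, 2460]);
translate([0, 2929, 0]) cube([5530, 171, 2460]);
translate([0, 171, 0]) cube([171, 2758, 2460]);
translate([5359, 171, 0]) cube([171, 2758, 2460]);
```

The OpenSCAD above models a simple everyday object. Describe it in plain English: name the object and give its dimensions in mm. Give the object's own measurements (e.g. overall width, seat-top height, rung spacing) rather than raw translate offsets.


The wall frame of a small rectangular building: four walls, each 2460 mm tall and 171 mm thick, enclosing a footprint 5530 mm (x) by 3100 mm (y) outside-to-outside, with no floor or roof. The front and back walls (the −y and +y sides) span the full width; the two side walls fit between them.


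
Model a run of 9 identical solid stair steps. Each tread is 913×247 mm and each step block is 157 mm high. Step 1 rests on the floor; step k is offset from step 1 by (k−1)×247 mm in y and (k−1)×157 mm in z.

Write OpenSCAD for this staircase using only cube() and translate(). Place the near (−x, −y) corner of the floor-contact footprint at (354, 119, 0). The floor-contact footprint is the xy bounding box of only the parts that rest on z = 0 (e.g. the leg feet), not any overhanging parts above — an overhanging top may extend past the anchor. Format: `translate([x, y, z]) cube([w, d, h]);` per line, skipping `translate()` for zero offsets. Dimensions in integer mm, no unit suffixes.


translate([354, 119, 0]) cube([913, 247, 157]);
translate([354, 366, 157]) cube([913, 247, 157]);
translate([354, 613, 314]) cube([913, 247, 157]);
translate([354, 860, 471]) cube([913, 247, 157]);
translate([354, 1107, 628]) cube([913, 247, 157]);
translate([354, 1354, 785]) cube([913, 247, 157]);
translate([354, 1601, 942]) cube([913, 247, 157]);
translate([354, 1848, 1099]) cube([913, 247, 157]);
translate([354, 2095, 1256]) cube([913, 247, 157]);


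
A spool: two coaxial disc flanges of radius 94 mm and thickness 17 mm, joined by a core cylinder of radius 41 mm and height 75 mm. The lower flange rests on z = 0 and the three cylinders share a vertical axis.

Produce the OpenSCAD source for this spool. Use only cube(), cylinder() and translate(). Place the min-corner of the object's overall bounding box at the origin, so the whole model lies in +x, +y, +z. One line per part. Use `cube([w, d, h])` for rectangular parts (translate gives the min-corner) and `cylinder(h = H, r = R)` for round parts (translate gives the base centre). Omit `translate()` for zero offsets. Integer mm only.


translate([94, 94, 0]) cylinder(h = 17, r = 94);
translate([94, 94, 17]) cylinder(h = 75, r = 41);
translate([94, 94, 92]) cylinder(h = 17, r = 94);


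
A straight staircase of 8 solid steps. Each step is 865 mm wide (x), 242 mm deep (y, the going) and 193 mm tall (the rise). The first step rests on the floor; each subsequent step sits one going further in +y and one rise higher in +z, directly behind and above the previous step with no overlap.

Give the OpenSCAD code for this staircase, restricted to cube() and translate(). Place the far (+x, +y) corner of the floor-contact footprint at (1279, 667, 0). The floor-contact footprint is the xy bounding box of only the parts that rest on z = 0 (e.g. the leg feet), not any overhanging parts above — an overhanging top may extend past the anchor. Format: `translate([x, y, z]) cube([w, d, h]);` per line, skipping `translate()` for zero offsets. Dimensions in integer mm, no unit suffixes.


translate([414, 425, 0]) cube([865, 242, 193]);
translate([414, 667, 193]) cube([865, 242, 193]);
translate([414, 909, 386]) cube([865, 242, 193]);
translate([414, 1151, 579]) cube([865, 242, 193]);
translate([414, 1393, 772]) cube([865, 242, 193]);
translate([414, 1635, 965]) cube([865, 242, 193]);
translate([414, 1877, 1158]) cube([865, 242, 193]);
translate([414, 2119, 1351]) cube([865, 242, 193]);


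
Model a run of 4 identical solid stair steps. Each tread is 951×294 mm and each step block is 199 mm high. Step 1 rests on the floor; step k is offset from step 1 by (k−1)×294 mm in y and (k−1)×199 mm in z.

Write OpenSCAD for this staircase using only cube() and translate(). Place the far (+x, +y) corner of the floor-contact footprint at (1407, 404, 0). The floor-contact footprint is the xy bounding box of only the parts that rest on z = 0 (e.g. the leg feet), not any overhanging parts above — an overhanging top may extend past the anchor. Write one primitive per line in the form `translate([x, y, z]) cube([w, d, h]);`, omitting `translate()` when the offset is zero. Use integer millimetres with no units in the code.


translate([456, 110, 0]) cube([951, 294, 199]);
translate([456, 404, 199]) cube([951, 294, 199]);
translate([456, 698, 398]) cube([951, 294, 199]);
translate([456, 992, 597]) cube([951, 294, 199]);


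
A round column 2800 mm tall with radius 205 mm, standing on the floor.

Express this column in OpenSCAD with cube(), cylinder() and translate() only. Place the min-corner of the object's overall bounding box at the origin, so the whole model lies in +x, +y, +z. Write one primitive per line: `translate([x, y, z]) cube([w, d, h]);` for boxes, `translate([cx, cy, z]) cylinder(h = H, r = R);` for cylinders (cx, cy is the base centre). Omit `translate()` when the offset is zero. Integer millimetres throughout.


translate([205, 205, 0]) cylinder(h = 2800, r = 205);


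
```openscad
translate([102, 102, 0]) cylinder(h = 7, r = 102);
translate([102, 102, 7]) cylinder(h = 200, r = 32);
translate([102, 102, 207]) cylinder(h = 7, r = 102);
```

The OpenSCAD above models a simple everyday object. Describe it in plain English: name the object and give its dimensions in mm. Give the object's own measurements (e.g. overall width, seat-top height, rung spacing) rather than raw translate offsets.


A spool: two coaxial disc flanges of radius 102 mm and thickness 7 mm, joined by a core cylinder of radius 32 mm and height 200 mm. The lower flange rests on z = 0 and the three cylinders share a vertical axis.


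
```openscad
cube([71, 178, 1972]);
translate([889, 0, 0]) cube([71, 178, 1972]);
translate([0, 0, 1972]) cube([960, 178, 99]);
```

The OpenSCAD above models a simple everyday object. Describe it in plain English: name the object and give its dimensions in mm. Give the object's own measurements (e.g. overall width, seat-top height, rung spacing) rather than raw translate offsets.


A door frame. The clear opening is 818 mm wide and 1972 mm high. Two 71 mm wide jambs, 178 mm deep, stand either side of the opening from the floor to the top of the opening. A 99 mm thick head sits across the top of both jambs, spanning the full outside width of the frame.


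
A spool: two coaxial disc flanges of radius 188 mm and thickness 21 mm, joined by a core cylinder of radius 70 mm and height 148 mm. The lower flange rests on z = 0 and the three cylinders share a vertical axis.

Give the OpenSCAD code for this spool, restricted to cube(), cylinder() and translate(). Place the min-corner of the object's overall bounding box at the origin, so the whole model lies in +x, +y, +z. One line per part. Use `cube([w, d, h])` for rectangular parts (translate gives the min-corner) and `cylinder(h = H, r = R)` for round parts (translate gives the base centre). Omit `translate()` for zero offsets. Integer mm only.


translate([188, 188, 0]) cylinder(h = 21, r = 188);
translate([188, 188, 21]) cylinder(h = 148, r = 70);
translate([188, 188, 169]) cylinder(h = 21, r = 188);


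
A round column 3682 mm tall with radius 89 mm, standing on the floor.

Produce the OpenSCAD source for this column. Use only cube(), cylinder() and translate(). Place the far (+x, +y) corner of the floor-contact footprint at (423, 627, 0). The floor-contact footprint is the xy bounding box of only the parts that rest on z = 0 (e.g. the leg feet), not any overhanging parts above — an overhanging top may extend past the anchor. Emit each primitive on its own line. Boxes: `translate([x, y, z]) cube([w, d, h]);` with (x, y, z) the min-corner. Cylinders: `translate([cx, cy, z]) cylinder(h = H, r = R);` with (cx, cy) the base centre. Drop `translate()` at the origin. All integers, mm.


translate([334, 538, 0]) cylinder(h = 3682, r = 89);


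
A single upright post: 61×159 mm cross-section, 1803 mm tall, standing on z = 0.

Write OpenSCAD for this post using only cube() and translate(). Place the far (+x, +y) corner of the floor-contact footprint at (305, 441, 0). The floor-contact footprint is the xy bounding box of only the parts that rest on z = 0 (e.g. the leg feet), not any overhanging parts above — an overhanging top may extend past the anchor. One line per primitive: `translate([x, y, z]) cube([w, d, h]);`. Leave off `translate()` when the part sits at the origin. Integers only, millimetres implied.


translate([244, 282, 0]) cube([61, 159, 1803]);


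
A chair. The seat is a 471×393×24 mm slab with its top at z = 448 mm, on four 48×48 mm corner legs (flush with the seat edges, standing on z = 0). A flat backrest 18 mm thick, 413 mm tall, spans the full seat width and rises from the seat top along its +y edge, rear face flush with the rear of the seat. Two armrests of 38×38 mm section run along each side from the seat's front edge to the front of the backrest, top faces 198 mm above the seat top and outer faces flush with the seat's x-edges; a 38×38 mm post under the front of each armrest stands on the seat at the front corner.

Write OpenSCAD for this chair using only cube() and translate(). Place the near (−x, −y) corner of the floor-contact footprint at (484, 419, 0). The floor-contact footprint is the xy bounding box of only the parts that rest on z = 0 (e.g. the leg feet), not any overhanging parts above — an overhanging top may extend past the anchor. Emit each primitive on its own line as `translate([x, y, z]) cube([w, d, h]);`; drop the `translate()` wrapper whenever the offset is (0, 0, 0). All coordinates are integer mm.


translate([484, 419, 424]) cube([471, 393, 24]);
translate([484, 419, 0]) cube([48, 48, 424]);
translate([907, 419, 0]) cube([48, 48, 424]);
translate([484, 764, 0]) cube([48, 48, 424]);
translate([907, 764, 0]) cube([48, 48, 424]);
translate([484, 794, 448]) cube([471, 18, 413]);
translate([484, 419, 608]) cube([38, 375, 38]);
translate([917, 419, 608]) cube([38, 375, 38]);
translate([484, 419, 448]) cube([38, 38, 160]);
translate([917, 419, 448]) cube([38, 38, 160]);


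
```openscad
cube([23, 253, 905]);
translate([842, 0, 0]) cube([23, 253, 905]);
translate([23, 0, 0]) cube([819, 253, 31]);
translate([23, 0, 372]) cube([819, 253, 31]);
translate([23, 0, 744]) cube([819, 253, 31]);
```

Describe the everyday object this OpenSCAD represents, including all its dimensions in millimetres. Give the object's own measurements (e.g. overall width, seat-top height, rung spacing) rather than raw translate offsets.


An open bookshelf. Two side panels, each 23 mm thick, 253 mm deep and 905 mm tall, stand 865 mm apart (outside-to-outside). Between them sit 3 shelves, each 31 mm thick and 253 mm deep, spanning the full gap between the sides. The bottom shelf rests on the floor (its underside at z = 0) and the clear gap between one shelf's top and the next shelf's underside is 341 mm.


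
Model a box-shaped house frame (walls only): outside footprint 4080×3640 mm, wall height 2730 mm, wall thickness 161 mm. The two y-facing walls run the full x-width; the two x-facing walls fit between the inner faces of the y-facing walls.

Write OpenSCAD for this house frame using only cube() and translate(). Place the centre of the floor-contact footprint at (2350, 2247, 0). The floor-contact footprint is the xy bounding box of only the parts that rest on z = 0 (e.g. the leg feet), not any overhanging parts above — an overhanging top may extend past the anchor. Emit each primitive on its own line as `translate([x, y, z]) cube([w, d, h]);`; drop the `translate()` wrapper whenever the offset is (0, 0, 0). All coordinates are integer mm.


translate([310, 427, 0]) cube([4080, 161, 2730]);
translate([310, 3906, 0]) cube([4080, 161, 2730]);
translate([310, 588, 0]) cube([161, 3318, 2730]);
translate([4229, 588, 0]) cube([161, 3318, 2730]);


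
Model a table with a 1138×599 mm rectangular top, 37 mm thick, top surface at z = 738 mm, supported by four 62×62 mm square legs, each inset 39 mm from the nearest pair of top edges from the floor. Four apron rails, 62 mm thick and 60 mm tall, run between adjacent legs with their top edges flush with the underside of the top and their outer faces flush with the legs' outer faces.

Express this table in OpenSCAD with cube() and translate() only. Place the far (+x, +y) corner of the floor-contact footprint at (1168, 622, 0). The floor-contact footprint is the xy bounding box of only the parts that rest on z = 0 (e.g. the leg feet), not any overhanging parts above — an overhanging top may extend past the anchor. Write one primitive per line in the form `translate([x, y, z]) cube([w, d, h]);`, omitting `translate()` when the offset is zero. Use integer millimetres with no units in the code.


translate([69, 62, 701]) cube([1138, 599, 37]);
translate([108, 101, 0]) cube([62, 62, 701]);
translate([1106, 101, 0]) cube([62, 62, 701]);
translate([108, 560, 0]) cube([62, 62, 701]);
translate([1106, 560, 0]) cube([62, 62, 701]);
translate([170, 101, 641]) cube([936, 62, 60]);
translate([170, 560, 641]) cube([936, 62, 60]);
translate([108, 163, 641]) cube([62, 397, 60]);
translate([1106, 163, 641]) cube([62, 397, 60]);


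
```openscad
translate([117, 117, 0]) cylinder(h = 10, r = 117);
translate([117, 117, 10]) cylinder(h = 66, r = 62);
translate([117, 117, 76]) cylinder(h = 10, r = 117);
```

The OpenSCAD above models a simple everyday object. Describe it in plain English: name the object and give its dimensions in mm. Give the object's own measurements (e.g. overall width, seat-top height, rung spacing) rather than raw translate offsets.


A spool: two coaxial disc flanges of radius 117 mm and thickness 10 mm, joined by a core cylinder of radius 62 mm and height 66 mm. The lower flange rests on z = 0 and the three cylinders share a vertical axis.


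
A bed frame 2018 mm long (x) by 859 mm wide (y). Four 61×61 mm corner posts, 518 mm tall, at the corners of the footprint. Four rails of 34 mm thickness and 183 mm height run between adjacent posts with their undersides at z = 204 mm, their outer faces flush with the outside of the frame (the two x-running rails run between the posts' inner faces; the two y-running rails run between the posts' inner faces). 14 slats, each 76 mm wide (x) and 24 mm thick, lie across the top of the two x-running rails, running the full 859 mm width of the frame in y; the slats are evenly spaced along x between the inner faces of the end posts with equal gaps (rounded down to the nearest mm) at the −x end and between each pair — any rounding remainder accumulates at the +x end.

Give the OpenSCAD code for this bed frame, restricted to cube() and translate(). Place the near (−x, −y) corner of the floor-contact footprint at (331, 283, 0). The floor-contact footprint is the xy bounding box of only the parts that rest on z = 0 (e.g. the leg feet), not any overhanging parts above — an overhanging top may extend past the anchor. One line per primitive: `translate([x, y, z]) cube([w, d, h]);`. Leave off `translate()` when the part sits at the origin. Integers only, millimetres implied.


translate([331, 283, 0]) cube([61, 61, 518]);
translate([331, 1081, 0]) cube([61, 61, 518]);
translate([2288, 283, 0]) cube([61, 61, 518]);
translate([2288, 1081, 0]) cube([61, 61, 518]);
translate([392, 283, 204]) cube([1896, 34, 183]);
translate([392, 1108, 204]) cube([1896, 34, 183]);
translate([331, 344, 204]) cube([34, 737, 183]);
translate([2315, 344, 204]) cube([34, 737, 183]);
translate([447, 283, 387]) cube([76, 859, 24]);
translate([578, 283, 387]) cube([76, 859, 24]);
translate([709, 283, 387]) cube([76, 859, 24]);
translate([840, 283, 387]) cube([76, 859, 24]);
translate([971, 283, 387]) cube([76, 859, 24]);
translate([1102, 283, 387]) cube([76, 859, 24]);
translate([1233, 283, 387]) cube([76, 859, 24]);
translate([1364, 283, 387]) cube([76, 859, 24]);
translate([1495, 283, 387]) cube([76, 859, 24]);
translate([1626, 283, 387]) cube([76, 859, 24]);
translate([1757, 283, 387]) cube([76, 859, 24]);
translate([1888, 283, 387]) cube([76, 859, 24]);
translate([2019, 283, 387]) cube([76, 859, 24]);
translate([2150, 283, 387]) cube([76, 859, 24]);


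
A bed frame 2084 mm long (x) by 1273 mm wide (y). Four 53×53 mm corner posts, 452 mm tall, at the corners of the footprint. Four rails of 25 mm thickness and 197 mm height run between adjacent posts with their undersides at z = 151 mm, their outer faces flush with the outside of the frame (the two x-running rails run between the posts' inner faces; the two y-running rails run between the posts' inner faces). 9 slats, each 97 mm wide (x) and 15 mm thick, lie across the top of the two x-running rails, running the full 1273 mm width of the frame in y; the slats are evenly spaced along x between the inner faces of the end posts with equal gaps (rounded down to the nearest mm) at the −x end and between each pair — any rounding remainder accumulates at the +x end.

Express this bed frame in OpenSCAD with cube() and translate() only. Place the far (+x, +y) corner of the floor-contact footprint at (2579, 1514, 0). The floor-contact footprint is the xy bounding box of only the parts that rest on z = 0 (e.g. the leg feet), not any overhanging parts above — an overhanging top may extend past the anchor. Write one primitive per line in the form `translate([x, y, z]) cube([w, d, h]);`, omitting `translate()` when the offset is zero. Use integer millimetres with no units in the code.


// slat z = rail_z + rail_h = 151 + 197 = 348
// slat gap = ⌊(1978 − 9·97) / 10⌋ = 110
translate([495, 241, 0]) cube([53, 53, 452]);
translate([495, 1461, 0]) cube([53, 53, 452]);
translate([2526, 241, 0]) cube([53, 53, 452]);
translate([2526, 1461, 0]) cube([53, 53, 452]);
translate([548, 241, 151]) cube([1978, 25, 197]);
translate([548, 1489, 151]) cube([1978, 25, 197]);
translate([495, 294, 151]) cube([25, 1167, 197]);
translate([2554, 294, 151]) cube([25, 1167, 197]);
translate([658, 241, 348]) cube([97, 1273, 15]);
translate([865, 241, 348]) cube([97, 1273, 15]);
translate([1072, 241, 348]) cube([97, 1273, 15]);
translate([1279, 241, 348]) cube([97, 1273, 15]);
translate([1486, 241, 348]) cube([97, 1273, 15]);
translate([1693, 241, 348]) cube([97, 1273, 15]);
translate([1900, 241, 348]) cube([97, 1273, 15]);
translate([2107, 241, 348]) cube([97, 1273, 15]);
translate([2314, 241, 348]) cube([97, 1273, 15]);


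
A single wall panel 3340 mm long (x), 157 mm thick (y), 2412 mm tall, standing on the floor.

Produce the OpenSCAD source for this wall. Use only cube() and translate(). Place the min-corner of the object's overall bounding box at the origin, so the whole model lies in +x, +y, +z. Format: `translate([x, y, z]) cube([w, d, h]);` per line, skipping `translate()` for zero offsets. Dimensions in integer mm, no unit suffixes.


cube([3340, 157, 2412]);


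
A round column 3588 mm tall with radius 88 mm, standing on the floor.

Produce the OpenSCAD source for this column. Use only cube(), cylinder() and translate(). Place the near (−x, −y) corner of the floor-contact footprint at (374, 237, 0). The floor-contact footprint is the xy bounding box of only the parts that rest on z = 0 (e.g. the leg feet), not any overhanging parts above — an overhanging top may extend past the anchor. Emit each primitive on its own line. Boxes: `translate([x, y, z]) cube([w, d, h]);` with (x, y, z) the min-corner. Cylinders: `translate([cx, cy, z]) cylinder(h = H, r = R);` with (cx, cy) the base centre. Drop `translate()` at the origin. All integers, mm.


translate([462, 325, 0]) cylinder(h = 3588, r = 88);


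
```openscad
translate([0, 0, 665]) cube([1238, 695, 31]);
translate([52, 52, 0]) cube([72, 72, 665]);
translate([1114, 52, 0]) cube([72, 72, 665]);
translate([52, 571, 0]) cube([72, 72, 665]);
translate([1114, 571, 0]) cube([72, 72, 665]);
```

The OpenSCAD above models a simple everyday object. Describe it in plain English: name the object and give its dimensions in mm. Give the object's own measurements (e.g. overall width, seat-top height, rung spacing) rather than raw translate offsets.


A table: top 1238 mm (x) × 695 mm (y), 31 mm thick, upper face at z = 696 mm, on four 72×72 mm square legs, each inset 52 mm from the nearest pair of top edges from z = 0 to the bottom of the top.


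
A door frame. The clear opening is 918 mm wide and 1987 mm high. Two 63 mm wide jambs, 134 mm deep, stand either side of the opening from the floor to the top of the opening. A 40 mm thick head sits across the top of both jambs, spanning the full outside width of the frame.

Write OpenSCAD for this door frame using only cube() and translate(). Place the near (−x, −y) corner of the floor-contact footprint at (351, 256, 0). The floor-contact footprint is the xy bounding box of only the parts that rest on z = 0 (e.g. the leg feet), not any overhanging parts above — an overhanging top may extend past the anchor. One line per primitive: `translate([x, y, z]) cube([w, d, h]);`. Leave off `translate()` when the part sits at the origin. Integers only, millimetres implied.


translate([351, 256, 0]) cube([63, 134, 1987]);
translate([1332, 256, 0]) cube([63, 134, 1987]);
translate([351, 256, 1987]) cube([1044, 134, 40]);


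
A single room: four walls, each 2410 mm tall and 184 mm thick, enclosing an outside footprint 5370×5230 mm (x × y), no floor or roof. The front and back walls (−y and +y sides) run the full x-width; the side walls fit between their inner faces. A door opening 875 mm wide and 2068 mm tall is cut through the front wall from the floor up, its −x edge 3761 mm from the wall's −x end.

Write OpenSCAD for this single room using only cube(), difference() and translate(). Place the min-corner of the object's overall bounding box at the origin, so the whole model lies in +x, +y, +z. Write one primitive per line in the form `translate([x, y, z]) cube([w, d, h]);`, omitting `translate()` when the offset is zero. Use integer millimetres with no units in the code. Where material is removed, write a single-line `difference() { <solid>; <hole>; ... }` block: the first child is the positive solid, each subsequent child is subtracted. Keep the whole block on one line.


difference() { cube([5370, 184, 2410]); translate([3761, 0, 0]) cube([875, 184, 2068]); }
translate([0, 5046, 0]) cube([5370, 184, 2410]);
translate([0, 184, 0]) cube([184, 4862, 2410]);
translate([5186, 184, 0]) cube([184, 4862, 2410]);


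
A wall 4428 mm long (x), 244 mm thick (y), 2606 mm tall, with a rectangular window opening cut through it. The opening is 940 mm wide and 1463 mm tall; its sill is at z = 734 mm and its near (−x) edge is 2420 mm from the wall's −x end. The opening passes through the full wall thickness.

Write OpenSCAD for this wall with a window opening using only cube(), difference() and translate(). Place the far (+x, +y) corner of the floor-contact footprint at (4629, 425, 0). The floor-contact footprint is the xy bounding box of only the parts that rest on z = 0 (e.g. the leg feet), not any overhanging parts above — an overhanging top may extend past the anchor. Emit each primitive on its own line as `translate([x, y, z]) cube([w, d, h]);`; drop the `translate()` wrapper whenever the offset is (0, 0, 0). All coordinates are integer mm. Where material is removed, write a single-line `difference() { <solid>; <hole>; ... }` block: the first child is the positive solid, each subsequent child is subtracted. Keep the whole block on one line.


difference() { translate([201, 181, 0]) cube([4428, 244, 2606]); translate([2621, 181, 734]) cube([940, 244, 1463]); }


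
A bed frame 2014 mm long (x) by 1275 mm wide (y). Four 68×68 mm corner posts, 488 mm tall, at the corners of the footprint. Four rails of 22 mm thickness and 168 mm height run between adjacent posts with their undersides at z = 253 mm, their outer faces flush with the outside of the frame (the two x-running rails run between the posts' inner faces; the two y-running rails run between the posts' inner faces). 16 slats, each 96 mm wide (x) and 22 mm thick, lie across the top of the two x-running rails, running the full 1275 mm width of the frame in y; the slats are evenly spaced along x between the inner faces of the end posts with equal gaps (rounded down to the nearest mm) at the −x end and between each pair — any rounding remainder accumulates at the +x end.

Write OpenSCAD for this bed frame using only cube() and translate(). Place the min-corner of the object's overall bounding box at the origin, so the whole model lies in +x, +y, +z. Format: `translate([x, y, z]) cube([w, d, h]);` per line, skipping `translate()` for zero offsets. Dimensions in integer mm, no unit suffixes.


cube([68, 68, 488]);
translate([0, 1207, 0]) cube([68, 68, 488]);
translate([1946, 0, 0]) cube([68, 68, 488]);
translate([1946, 1207, 0]) cube([68, 68, 488]);
translate([68, 0, 253]) cube([1878, 22, 168]);
translate([68, 1253, 253]) cube([1878, 22, 168]);
translate([0, 68, 253]) cube([22, 1139, 168]);
translate([1992, 68, 253]) cube([22, 1139, 168]);
translate([88, 0, 421]) cube([96, 1275, 22]);
translate([204, 0, 421]) cube([96, 1275, 22]);
translate([320, 0, 421]) cube([96, 1275, 22]);
translate([436, 0, 421]) cube([96, 1275, 22]);
translate([552, 0, 421]) cube([96, 1275, 22]);
translate([668, 0, 421]) cube([96, 1275, 22]);
translate([784, 0, 421]) cube([96, 1275, 22]);
translate([900, 0, 421]) cube([96, 1275, 22]);
translate([1016, 0, 421]) cube([96, 1275, 22]);
translate([1132, 0, 421]) cube([96, 1275, 22]);
translate([1248, 0, 421]) cube([96, 1275, 22]);
translate([1364, 0, 421]) cube([96, 1275, 22]);
translate([1480, 0, 421]) cube([96, 1275, 22]);
translate([1596, 0, 421]) cube([96, 1275, 22]);
translate([1712, 0, 421]) cube([96, 1275, 22]);
translate([1828, 0, 421]) cube([96, 1275, 22]);


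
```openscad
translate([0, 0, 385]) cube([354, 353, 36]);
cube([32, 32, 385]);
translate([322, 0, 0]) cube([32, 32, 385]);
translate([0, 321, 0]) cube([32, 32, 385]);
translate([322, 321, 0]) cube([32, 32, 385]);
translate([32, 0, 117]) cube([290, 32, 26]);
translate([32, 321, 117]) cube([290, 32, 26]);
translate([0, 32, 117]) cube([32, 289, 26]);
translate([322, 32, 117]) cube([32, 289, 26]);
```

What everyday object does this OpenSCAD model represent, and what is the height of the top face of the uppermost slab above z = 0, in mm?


A stool. The seat height is 421 mm.

A 354×353×36 slab at z = 385 on four corner posts — a stool. The seat top is 385 + 36 = 421 mm.


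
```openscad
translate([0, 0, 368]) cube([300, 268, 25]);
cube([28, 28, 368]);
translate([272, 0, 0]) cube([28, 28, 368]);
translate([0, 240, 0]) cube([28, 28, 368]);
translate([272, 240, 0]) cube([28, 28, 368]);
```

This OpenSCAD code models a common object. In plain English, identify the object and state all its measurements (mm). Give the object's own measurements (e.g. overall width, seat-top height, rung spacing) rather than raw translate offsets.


A simple wooden stool: a rectangular seat 300 mm (x) by 268 mm (y), 25 mm thick, top face at z = 393 mm, on four square legs, each 28×28 mm in cross-section. The legs rest on z = 0, each flush with a corner of the seat.


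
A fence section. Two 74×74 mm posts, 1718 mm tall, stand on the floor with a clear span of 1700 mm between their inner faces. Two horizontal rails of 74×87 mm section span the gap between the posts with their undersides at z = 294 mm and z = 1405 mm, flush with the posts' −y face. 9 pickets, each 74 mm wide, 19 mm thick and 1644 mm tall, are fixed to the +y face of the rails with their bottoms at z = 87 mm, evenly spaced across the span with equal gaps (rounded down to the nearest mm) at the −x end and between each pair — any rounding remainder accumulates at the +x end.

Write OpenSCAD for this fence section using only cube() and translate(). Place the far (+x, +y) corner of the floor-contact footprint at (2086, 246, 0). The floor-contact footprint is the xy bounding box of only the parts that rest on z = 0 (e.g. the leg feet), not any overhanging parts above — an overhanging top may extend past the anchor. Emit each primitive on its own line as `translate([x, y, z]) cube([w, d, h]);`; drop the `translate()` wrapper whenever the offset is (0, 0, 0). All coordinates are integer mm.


translate([238, 172, 0]) cube([74, 74, 1718]);
translate([2012, 172, 0]) cube([74, 74, 1718]);
translate([312, 172, 294]) cube([1700, 74, 87]);
translate([312, 172, 1405]) cube([1700, 74, 87]);
translate([415, 246, 87]) cube([74, 19, 1644]);
translate([592, 246, 87]) cube([74, 19, 1644]);
translate([769, 246, 87]) cube([74, 19, 1644]);
translate([946, 246, 87]) cube([74, 19, 1644]);
translate([1123, 246, 87]) cube([74, 19, 1644]);
translate([1300, 246, 87]) cube([74, 19, 1644]);
translate([1477, 246, 87]) cube([74, 19, 1644]);
translate([1654, 246, 87]) cube([74, 19, 1644]);
translate([1831, 246, 87]) cube([74, 19, 1644]);


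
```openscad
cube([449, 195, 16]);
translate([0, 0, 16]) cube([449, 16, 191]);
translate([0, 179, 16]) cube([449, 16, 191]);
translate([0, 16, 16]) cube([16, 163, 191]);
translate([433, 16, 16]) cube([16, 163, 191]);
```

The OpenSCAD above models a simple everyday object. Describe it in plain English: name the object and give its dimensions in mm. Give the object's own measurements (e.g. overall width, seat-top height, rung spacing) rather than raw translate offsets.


An open-topped rectangular box: outside dimensions 449×195×207 mm, with a uniform wall and base thickness of 16 mm. The base is a full 449×195 slab on the floor; four walls sit on top of the base. The front and back walls (the −y and +y sides) span the full width; the two side walls fit between them.


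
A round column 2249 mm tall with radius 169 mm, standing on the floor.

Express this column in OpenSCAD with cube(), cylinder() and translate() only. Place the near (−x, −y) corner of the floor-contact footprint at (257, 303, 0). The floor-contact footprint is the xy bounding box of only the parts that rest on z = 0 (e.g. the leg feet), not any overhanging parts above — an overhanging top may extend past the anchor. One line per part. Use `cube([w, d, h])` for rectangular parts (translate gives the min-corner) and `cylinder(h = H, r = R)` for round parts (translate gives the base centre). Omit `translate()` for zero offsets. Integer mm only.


translate([426, 472, 0]) cylinder(h = 2249, r = 169);


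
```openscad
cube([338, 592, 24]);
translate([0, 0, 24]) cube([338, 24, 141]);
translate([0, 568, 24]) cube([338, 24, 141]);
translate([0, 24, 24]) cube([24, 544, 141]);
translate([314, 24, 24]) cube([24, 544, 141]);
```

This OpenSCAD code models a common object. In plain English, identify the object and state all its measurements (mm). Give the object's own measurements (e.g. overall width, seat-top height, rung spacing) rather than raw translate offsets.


An open-topped rectangular box: outside dimensions 338×592×165 mm, with a uniform wall and base thickness of 24 mm. The base is a full 338×592 slab on the floor; four walls sit on top of the base. The front and back walls (the −y and +y sides) span the full width; the two side walls fit between them.


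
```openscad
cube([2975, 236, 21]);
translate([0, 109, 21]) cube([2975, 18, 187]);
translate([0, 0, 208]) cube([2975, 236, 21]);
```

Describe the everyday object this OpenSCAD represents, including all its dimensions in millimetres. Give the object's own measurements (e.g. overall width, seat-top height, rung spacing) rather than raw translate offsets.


An I-beam lying along x, 2975 mm long. Overall section height 229 mm. Two flanges 236 mm wide (y) and 21 mm thick, one on the floor and one at the top; a web 18 mm thick runs between them, centred on the flange width.


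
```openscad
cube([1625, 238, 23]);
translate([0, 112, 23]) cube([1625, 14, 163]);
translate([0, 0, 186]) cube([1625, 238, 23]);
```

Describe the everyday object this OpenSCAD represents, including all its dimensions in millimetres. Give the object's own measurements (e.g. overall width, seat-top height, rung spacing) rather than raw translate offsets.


An I-beam lying along x, 1625 mm long. Overall section height 209 mm. Two flanges 238 mm wide (y) and 23 mm thick, one on the floor and one at the top; a web 14 mm thick runs between them, centred on the flange width.


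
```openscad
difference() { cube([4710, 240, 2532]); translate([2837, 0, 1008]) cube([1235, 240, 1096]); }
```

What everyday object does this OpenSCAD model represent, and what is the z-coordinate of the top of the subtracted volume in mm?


A wall with a window opening. The window head height is 2104 mm.

A wall with a rectangular opening subtracted — a window. Sill at z = 1008, opening 1096 mm tall, so the head is at 1008 + 1096 = 2104 mm.


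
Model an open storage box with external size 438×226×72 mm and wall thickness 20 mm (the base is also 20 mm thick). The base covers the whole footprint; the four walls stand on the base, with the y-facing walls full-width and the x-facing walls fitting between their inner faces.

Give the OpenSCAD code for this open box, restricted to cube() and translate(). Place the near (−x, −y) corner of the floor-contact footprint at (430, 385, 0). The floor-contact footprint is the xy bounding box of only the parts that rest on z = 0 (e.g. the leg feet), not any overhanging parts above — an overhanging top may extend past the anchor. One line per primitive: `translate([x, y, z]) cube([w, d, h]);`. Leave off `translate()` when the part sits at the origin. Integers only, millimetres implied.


translate([430, 385, 0]) cube([438, 226, 20]);
translate([430, 385, 20]) cube([438, 20, 52]);
translate([430, 591, 20]) cube([438, 20, 52]);
translate([430, 405, 20]) cube([20, 186, 52]);
translate([848, 405, 20]) cube([20, 186, 52]);
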